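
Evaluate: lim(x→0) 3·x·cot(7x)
This is a 0·∞ indeterminate form.

Rewrite 0·∞ as a quotient (0/0 or ∞/∞ form), then apply L'Hôpital's rule:
  lim(x→0) 3·x·cot(7x) = 3/7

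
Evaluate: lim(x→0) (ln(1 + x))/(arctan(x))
This is a 0/0 indeterminate form.

Apply L'Hôpital's rule: differentiate numerator and denominator separately.
  f(x) = ln(x + 1)   ⇒   f'(x) = 1/(x + 1)
  g(x) = atan(x)   ⇒   g'(x) = 1/(x^2 + 1)
  lim(x→0) f'(x)/g'(x) = lim(x→0) (1/(x + 1))/(1/(x^2 + 1))
  = 1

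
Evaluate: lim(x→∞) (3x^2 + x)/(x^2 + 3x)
This is an ∞/∞ indeterminate form.

Apply L'Hôpital's rule: differentiate numerator and denominator separately.
  f(x) = 3·x^2 + x   ⇒   f'(x) = 6·x + 1
  g(x) = x^2 + 3·x   ⇒   g'(x) = 2·x + 3
  lim(x→∞) f'(x)/g'(x) = lim(x→∞) (6·x + 1)/(2·x + 3)
  = 3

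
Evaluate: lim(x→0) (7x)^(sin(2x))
This is an exponential indeterminate form.

For exponential indeterminate forms, take the natural log:
  Let L = lim(x→0) (7x)^(sin(2x))
  Then ln(L) = lim(x→0) [exponent × ln(base)]
  Evaluate using L'Hôpital or standard limits, then exponentiate.
  L = 1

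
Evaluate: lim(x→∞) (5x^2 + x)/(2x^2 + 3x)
This is an ∞/∞ indeterminate form.

Apply L'Hôpital's rule: differentiate numerator and denominator separately.
  f(x) = 5·x^2 + x   ⇒   f'(x) = 10·x + 1
  g(x) = 2·x^2 + 3·x   ⇒   g'(x) = 4·x + 3
  lim(x→∞) f'(x)/g'(x) = lim(x→∞) (10·x + 1)/(4·x + 3)
  = 5/2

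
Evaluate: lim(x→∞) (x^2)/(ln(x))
This is an ∞/∞ indeterminate form.

Apply L'Hôpital's rule: differentiate numerator and denominator separately.
  f(x) = x^2   ⇒   f'(x) = 2·x
  g(x) = ln(x)   ⇒   g'(x) = 1/x
  lim(x→∞) f'(x)/g'(x) = lim(x→∞) (2·x)/(1/x)
  = ∞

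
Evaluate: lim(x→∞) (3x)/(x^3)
This is an ∞/∞ indeterminate form.

Apply L'Hôpital's rule: differentiate numerator and denominator separately.
  f(x) = 3·x   ⇒   f'(x) = 3
  g(x) = x^3   ⇒   g'(x) = 3·x^2
  lim(x→∞) f'(x)/g'(x) = lim(x→∞) (3)/(3·x^2)
  = 0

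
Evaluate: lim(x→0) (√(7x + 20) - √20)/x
This is a standard limit.

Factor or rationalize the expression:
  lim(x→0) (√(7x + 20) - √20)/x = 7·sqrt(5)/20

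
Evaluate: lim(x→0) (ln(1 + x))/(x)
This is a 0/0 indeterminate form.

Apply L'Hôpital's rule: differentiate numerator and denominator separately.
  f(x) = ln(x + 1)   ⇒   f'(x) = 1/(x + 1)
  g(x) = x   ⇒   g'(x) = 1
  lim(x→0) f'(x)/g'(x) = lim(x→0) (1/(x + 1))/(1)
  = 1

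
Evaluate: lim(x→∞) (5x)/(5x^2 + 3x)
This is an ∞/∞ indeterminate form.

Apply L'Hôpital's rule: differentiate numerator and denominator separately.
  f(x) = 5·x   ⇒   f'(x) = 5
  g(x) = 5·x^2 + 3·x   ⇒   g'(x) = 10·x + 3
  lim(x→∞) f'(x)/g'(x) = lim(x→∞) (5)/(10·x + 3)
  = 0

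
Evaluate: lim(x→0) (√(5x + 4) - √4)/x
This is a standard limit.

Factor or rationalize the expression:
  lim(x→0) (√(5x + 4) - √4)/x = 5/4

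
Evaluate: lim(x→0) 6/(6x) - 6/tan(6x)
This is an ∞-∞ indeterminate form.

Combine fractions or rationalize to convert ∞-∞ to 0/0 form:
  lim(x→0) 6/(6x) - 6/tan(6x) = 0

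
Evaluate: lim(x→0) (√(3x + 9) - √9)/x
This is a standard limit.

Factor or rationalize the expression:
  lim(x→0) (√(3x + 9) - √9)/x = 1/2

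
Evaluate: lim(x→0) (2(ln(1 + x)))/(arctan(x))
This is a 0/0 indeterminate form.

Apply L'Hôpital's rule: differentiate numerator and denominator separately.
  f(x) = 2·ln(x + 1)   ⇒   f'(x) = 2/(x + 1)
  g(x) = atan(x)   ⇒   g'(x) = 1/(x^2 + 1)
  lim(x→0) f'(x)/g'(x) = lim(x→0) (2/(x + 1))/(1/(x^2 + 1))
  = 2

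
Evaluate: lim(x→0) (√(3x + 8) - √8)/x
This is a standard limit.

Factor or rationalize the expression:
  lim(x→0) (√(3x + 8) - √8)/x = 3·sqrt(2)/8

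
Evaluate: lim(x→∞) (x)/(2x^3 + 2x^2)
This is an ∞/∞ indeterminate form.

Apply L'Hôpital's rule: differentiate numerator and denominator separately.
  f(x) = x   ⇒   f'(x) = 1
  g(x) = 2·x^3 + 2·x^2   ⇒   g'(x) = 6·x^2 + 4·x
  lim(x→∞) f'(x)/g'(x) = lim(x→∞) (1)/(6·x^2 + 4·x)
  = 0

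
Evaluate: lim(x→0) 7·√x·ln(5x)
This is a 0·∞ indeterminate form.

Rewrite 0·∞ as a quotient (0/0 or ∞/∞ form), then apply L'Hôpital's rule:
  lim(x→0) 7·√x·ln(5x) = 0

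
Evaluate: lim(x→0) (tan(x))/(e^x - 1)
This is a 0/0 indeterminate form.

Apply L'Hôpital's rule: differentiate numerator and denominator separately.
  f(x) = tan(x)   ⇒   f'(x) = tan(x)^2 + 1
  g(x) = e^(x) - 1   ⇒   g'(x) = e^(x)
  lim(x→0) f'(x)/g'(x) = lim(x→0) (tan(x)^2 + 1)/(e^(x))
  = 1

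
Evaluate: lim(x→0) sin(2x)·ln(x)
This is a 0·∞ indeterminate form.

Rewrite 0·∞ as a quotient (0/0 or ∞/∞ form), then apply L'Hôpital's rule:
  lim(x→0) sin(2x)·ln(x) = 0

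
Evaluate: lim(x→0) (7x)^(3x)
This is an exponential indeterminate form.

For exponential indeterminate forms, take the natural log:
  Let L = lim(x→0) (7x)^(3x)
  Then ln(L) = lim(x→0) [exponent × ln(base)]
  Evaluate using L'Hôpital or standard limits, then exponentiate.
  L = 1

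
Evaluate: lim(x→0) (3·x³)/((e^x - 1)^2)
This is a 0/0 indeterminate form.

Apply L'Hôpital's rule: differentiate numerator and denominator separately.
  f(x) = 3·x^3   ⇒   f'(x) = 9·x^2
  g(x) = (e^(x) - 1)^2   ⇒   g'(x) = 2·(e^(x) - 1)·e^(x)
  lim(x→0) f'(x)/g'(x) = lim(x→0) (9·x^2)/(2·(e^(x) - 1)·e^(x))
  = 0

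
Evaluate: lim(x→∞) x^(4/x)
This is an exponential indeterminate form.

For exponential indeterminate forms, take the natural log:
  Let L = lim(x→∞) x^(4/x)
  Then ln(L) = lim(x→∞) [exponent × ln(base)]
  Evaluate using L'Hôpital or standard limits, then exponentiate.
  L = 1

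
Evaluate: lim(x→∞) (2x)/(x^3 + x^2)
This is an ∞/∞ indeterminate form.

Apply L'Hôpital's rule: differentiate numerator and denominator separately.
  f(x) = 2·x   ⇒   f'(x) = 2
  g(x) = x^3 + x^2   ⇒   g'(x) = 3·x^2 + 2·x
  lim(x→∞) f'(x)/g'(x) = lim(x→∞) (2)/(3·x^2 + 2·x)
  = 0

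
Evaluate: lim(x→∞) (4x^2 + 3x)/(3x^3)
This is an ∞/∞ indeterminate form.

Apply L'Hôpital's rule: differentiate numerator and denominator separately.
  f(x) = 4·x^2 + 3·x   ⇒   f'(x) = 8·x + 3
  g(x) = 3·x^3   ⇒   g'(x) = 9·x^2
  lim(x→∞) f'(x)/g'(x) = lim(x→∞) (8·x + 3)/(9·x^2)
  = 0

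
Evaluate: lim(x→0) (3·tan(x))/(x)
This is a 0/0 indeterminate form.

Apply L'Hôpital's rule: differentiate numerator and denominator separately.
  f(x) = 3·tan(x)   ⇒   f'(x) = 3·tan(x)^2 + 3
  g(x) = x   ⇒   g'(x) = 1
  lim(x→0) f'(x)/g'(x) = lim(x→0) (3·tan(x)^2 + 3)/(1)
  = 3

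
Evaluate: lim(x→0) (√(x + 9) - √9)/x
This is a standard limit.

Factor or rationalize the expression:
  lim(x→0) (√(x + 9) - √9)/x = 1/6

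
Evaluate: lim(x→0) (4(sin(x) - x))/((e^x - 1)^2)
This is a 0/0 indeterminate form.

Apply L'Hôpital's rule: differentiate numerator and denominator separately.
  f(x) = -4·x + 4·sin(x)   ⇒   f'(x) = 4·cos(x) - 4
  g(x) = (e^(x) - 1)^2   ⇒   g'(x) = 2·(e^(x) - 1)·e^(x)
  lim(x→0) f'(x)/g'(x) = lim(x→0) (4·cos(x) - 4)/(2·(e^(x) - 1)·e^(x))
  = 0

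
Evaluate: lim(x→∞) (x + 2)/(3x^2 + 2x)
This is an ∞/∞ indeterminate form.

Apply L'Hôpital's rule: differentiate numerator and denominator separately.
  f(x) = x + 2   ⇒   f'(x) = 1
  g(x) = 3·x^2 + 2·x   ⇒   g'(x) = 6·x + 2
  lim(x→∞) f'(x)/g'(x) = lim(x→∞) (1)/(6·x + 2)
  = 0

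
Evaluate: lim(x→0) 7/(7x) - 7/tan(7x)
This is an ∞-∞ indeterminate form.

Combine fractions or rationalize to convert ∞-∞ to 0/0 form:
  lim(x→0) 7/(7x) - 7/tan(7x) = 0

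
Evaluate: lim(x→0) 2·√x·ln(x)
This is a 0·∞ indeterminate form.

Rewrite 0·∞ as a quotient (0/0 or ∞/∞ form), then apply L'Hôpital's rule:
  lim(x→0) 2·√x·ln(x) = 0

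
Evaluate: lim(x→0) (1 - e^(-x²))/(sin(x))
This is a 0/0 indeterminate form.

Apply L'Hôpital's rule: differentiate numerator and denominator separately.
  f(x) = 1 - e^(-x^2)   ⇒   f'(x) = 2·x·e^(-x^2)
  g(x) = sin(x)   ⇒   g'(x) = cos(x)
  lim(x→0) f'(x)/g'(x) = lim(x→0) (2·x·e^(-x^2))/(cos(x))
  = 0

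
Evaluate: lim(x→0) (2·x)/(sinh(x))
This is a 0/0 indeterminate form.

Apply L'Hôpital's rule: differentiate numerator and denominator separately.
  f(x) = 2·x   ⇒   f'(x) = 2
  g(x) = sinh(x)   ⇒   g'(x) = cosh(x)
  lim(x→0) f'(x)/g'(x) = lim(x→0) (2)/(cosh(x))
  = 2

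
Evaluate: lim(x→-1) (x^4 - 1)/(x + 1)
This is a standard limit.

Factor or rationalize the expression:
  lim(x→-1) (x^4 - 1)/(x + 1) = -4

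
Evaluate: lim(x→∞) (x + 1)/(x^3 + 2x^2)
This is an ∞/∞ indeterminate form.

Apply L'Hôpital's rule: differentiate numerator and denominator separately.
  f(x) = x + 1   ⇒   f'(x) = 1
  g(x) = x^3 + 2·x^2   ⇒   g'(x) = 3·x^2 + 4·x
  lim(x→∞) f'(x)/g'(x) = lim(x→∞) (1)/(3·x^2 + 4·x)
  = 0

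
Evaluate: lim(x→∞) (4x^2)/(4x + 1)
This is an ∞/∞ indeterminate form.

Apply L'Hôpital's rule: differentiate numerator and denominator separately.
  f(x) = 4·x^2   ⇒   f'(x) = 8·x
  g(x) = 4·x + 1   ⇒   g'(x) = 4
  lim(x→∞) f'(x)/g'(x) = lim(x→∞) (8·x)/(4)
  = ∞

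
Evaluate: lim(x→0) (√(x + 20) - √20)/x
This is a standard limit.

Factor or rationalize the expression:
  lim(x→0) (√(x + 20) - √20)/x = sqrt(5)/20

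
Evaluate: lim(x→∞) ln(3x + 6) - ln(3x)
This is an ∞-∞ indeterminate form.

Combine fractions or rationalize to convert ∞-∞ to 0/0 form:
  lim(x→∞) ln(3x + 6) - ln(3x) = 0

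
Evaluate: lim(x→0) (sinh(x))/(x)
This is a 0/0 indeterminate form.

Apply L'Hôpital's rule: differentiate numerator and denominator separately.
  f(x) = sinh(x)   ⇒   f'(x) = cosh(x)
  g(x) = x   ⇒   g'(x) = 1
  lim(x→0) f'(x)/g'(x) = lim(x→0) (cosh(x))/(1)
  = 1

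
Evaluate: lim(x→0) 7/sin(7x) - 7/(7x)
This is an ∞-∞ indeterminate form.

Combine fractions or rationalize to convert ∞-∞ to 0/0 form:
  lim(x→0) 7/sin(7x) - 7/(7x) = 0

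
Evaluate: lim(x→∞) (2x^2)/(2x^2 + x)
This is an ∞/∞ indeterminate form.

Apply L'Hôpital's rule: differentiate numerator and denominator separately.
  f(x) = 2·x^2   ⇒   f'(x) = 4·x
  g(x) = 2·x^2 + x   ⇒   g'(x) = 4·x + 1
  lim(x→∞) f'(x)/g'(x) = lim(x→∞) (4·x)/(4·x + 1)
  = 1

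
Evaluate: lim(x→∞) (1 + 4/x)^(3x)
This is an exponential indeterminate form.

For exponential indeterminate forms, take the natural log:
  Let L = lim(x→∞) (1 + 4/x)^(3x)
  Then ln(L) = lim(x→∞) [exponent × ln(base)]
  Evaluate using L'Hôpital or standard limits, then exponentiate.
  L = e^(12)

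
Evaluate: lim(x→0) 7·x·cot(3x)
This is a 0·∞ indeterminate form.

Rewrite 0·∞ as a quotient (0/0 or ∞/∞ form), then apply L'Hôpital's rule:
  lim(x→0) 7·x·cot(3x) = 7/3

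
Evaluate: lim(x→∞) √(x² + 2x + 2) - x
This is an ∞-∞ indeterminate form.

Combine fractions or rationalize to convert ∞-∞ to 0/0 form:
  lim(x→∞) √(x² + 2x + 2) - x = 1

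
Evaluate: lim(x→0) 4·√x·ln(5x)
This is a 0·∞ indeterminate form.

Rewrite 0·∞ as a quotient (0/0 or ∞/∞ form), then apply L'Hôpital's rule:
  lim(x→0) 4·√x·ln(5x) = 0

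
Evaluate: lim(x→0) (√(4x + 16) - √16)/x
This is a standard limit.

Factor or rationalize the expression:
  lim(x→0) (√(4x + 16) - √16)/x = 1/2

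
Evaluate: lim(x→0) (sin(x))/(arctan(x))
This is a 0/0 indeterminate form.

Apply L'Hôpital's rule: differentiate numerator and denominator separately.
  f(x) = sin(x)   ⇒   f'(x) = cos(x)
  g(x) = atan(x)   ⇒   g'(x) = 1/(x^2 + 1)
  lim(x→0) f'(x)/g'(x) = lim(x→0) (cos(x))/(1/(x^2 + 1))
  = 1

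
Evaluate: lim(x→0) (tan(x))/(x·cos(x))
This is a 0/0 indeterminate form.

Apply L'Hôpital's rule: differentiate numerator and denominator separately.
  f(x) = tan(x)   ⇒   f'(x) = tan(x)^2 + 1
  g(x) = x·cos(x)   ⇒   g'(x) = -x·sin(x) + cos(x)
  lim(x→0) f'(x)/g'(x) = lim(x→0) (tan(x)^2 + 1)/(-x·sin(x) + cos(x))
  = 1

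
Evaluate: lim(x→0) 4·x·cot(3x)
This is a 0·∞ indeterminate form.

Rewrite 0·∞ as a quotient (0/0 or ∞/∞ form), then apply L'Hôpital's rule:
  lim(x→0) 4·x·cot(3x) = 4/3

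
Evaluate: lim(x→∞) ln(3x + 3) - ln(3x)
This is an ∞-∞ indeterminate form.

Combine fractions or rationalize to convert ∞-∞ to 0/0 form:
  lim(x→∞) ln(3x + 3) - ln(3x) = 0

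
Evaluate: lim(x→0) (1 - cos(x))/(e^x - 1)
This is a 0/0 indeterminate form.

Apply L'Hôpital's rule: differentiate numerator and denominator separately.
  f(x) = 1 - cos(x)   ⇒   f'(x) = sin(x)
  g(x) = e^(x) - 1   ⇒   g'(x) = e^(x)
  lim(x→0) f'(x)/g'(x) = lim(x→0) (sin(x))/(e^(x))
  = 0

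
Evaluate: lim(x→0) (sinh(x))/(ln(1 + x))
This is a 0/0 indeterminate form.

Apply L'Hôpital's rule: differentiate numerator and denominator separately.
  f(x) = sinh(x)   ⇒   f'(x) = cosh(x)
  g(x) = ln(x + 1)   ⇒   g'(x) = 1/(x + 1)
  lim(x→0) f'(x)/g'(x) = lim(x→0) (cosh(x))/(1/(x + 1))
  = 1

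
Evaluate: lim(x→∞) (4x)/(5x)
This is an ∞/∞ indeterminate form.

Apply L'Hôpital's rule: differentiate numerator and denominator separately.
  f(x) = 4·x   ⇒   f'(x) = 4
  g(x) = 5·x   ⇒   g'(x) = 5
  lim(x→∞) f'(x)/g'(x) = lim(x→∞) (4)/(5)
  = 4/5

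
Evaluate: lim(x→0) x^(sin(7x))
This is an exponential indeterminate form.

For exponential indeterminate forms, take the natural log:
  Let L = lim(x→0) x^(sin(7x))
  Then ln(L) = lim(x→0) [exponent × ln(base)]
  Evaluate using L'Hôpital or standard limits, then exponentiate.
  L = 1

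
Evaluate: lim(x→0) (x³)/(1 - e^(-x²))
This is a 0/0 indeterminate form.

Apply L'Hôpital's rule: differentiate numerator and denominator separately.
  f(x) = x^3   ⇒   f'(x) = 3·x^2
  g(x) = 1 - e^(-x^2)   ⇒   g'(x) = 2·x·e^(-x^2)
  lim(x→0) f'(x)/g'(x) = lim(x→0) (3·x^2)/(2·x·e^(-x^2))
  = 0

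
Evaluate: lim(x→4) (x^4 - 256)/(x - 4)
This is a standard limit.

Factor or rationalize the expression:
  lim(x→4) (x^4 - 256)/(x - 4) = 256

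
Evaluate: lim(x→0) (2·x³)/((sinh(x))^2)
This is a 0/0 indeterminate form.

Apply L'Hôpital's rule: differentiate numerator and denominator separately.
  f(x) = 2·x^3   ⇒   f'(x) = 6·x^2
  g(x) = sinh(x)^2   ⇒   g'(x) = 2·sinh(x)·cosh(x)
  lim(x→0) f'(x)/g'(x) = lim(x→0) (6·x^2)/(2·sinh(x)·cosh(x))
  = 0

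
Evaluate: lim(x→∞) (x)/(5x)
This is an ∞/∞ indeterminate form.

Apply L'Hôpital's rule: differentiate numerator and denominator separately.
  f(x) = x   ⇒   f'(x) = 1
  g(x) = 5·x   ⇒   g'(x) = 5
  lim(x→∞) f'(x)/g'(x) = lim(x→∞) (1)/(5)
  = 1/5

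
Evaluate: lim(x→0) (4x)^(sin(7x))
This is an exponential indeterminate form.

For exponential indeterminate forms, take the natural log:
  Let L = lim(x→0) (4x)^(sin(7x))
  Then ln(L) = lim(x→0) [exponent × ln(base)]
  Evaluate using L'Hôpital or standard limits, then exponentiate.
  L = 1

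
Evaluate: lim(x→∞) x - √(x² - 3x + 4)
This is an ∞-∞ indeterminate form.

Combine fractions or rationalize to convert ∞-∞ to 0/0 form:
  lim(x→∞) x - √(x² - 3x + 4) = 3/2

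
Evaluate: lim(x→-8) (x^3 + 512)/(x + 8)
This is a standard limit.

Factor or rationalize the expression:
  lim(x→-8) (x^3 + 512)/(x + 8) = 192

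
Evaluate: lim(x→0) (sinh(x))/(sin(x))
This is a 0/0 indeterminate form.

Apply L'Hôpital's rule: differentiate numerator and denominator separately.
  f(x) = sinh(x)   ⇒   f'(x) = cosh(x)
  g(x) = sin(x)   ⇒   g'(x) = cos(x)
  lim(x→0) f'(x)/g'(x) = lim(x→0) (cosh(x))/(cos(x))
  = 1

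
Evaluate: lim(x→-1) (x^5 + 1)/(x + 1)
This is a standard limit.

Factor or rationalize the expression:
  lim(x→-1) (x^5 + 1)/(x + 1) = 5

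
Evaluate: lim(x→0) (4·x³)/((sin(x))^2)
This is a 0/0 indeterminate form.

Apply L'Hôpital's rule: differentiate numerator and denominator separately.
  f(x) = 4·x^3   ⇒   f'(x) = 12·x^2
  g(x) = sin(x)^2   ⇒   g'(x) = 2·sin(x)·cos(x)
  lim(x→0) f'(x)/g'(x) = lim(x→0) (12·x^2)/(2·sin(x)·cos(x))
  = 0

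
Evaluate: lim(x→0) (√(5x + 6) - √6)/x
This is a standard limit.

Factor or rationalize the expression:
  lim(x→0) (√(5x + 6) - √6)/x = 5·sqrt(6)/12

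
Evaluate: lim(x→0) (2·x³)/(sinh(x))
This is a 0/0 indeterminate form.

Apply L'Hôpital's rule: differentiate numerator and denominator separately.
  f(x) = 2·x^3   ⇒   f'(x) = 6·x^2
  g(x) = sinh(x)   ⇒   g'(x) = cosh(x)
  lim(x→0) f'(x)/g'(x) = lim(x→0) (6·x^2)/(cosh(x))
  = 0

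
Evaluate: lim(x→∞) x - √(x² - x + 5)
This is an ∞-∞ indeterminate form.

Combine fractions or rationalize to convert ∞-∞ to 0/0 form:
  lim(x→∞) x - √(x² - x + 5) = 1/2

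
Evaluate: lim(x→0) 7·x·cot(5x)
This is a 0·∞ indeterminate form.

Rewrite 0·∞ as a quotient (0/0 or ∞/∞ form), then apply L'Hôpital's rule:
  lim(x→0) 7·x·cot(5x) = 7/5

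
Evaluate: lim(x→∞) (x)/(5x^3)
This is an ∞/∞ indeterminate form.

Apply L'Hôpital's rule: differentiate numerator and denominator separately.
  f(x) = x   ⇒   f'(x) = 1
  g(x) = 5·x^3   ⇒   g'(x) = 15·x^2
  lim(x→∞) f'(x)/g'(x) = lim(x→∞) (1)/(15·x^2)
  = 0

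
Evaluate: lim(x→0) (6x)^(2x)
This is an exponential indeterminate form.

For exponential indeterminate forms, take the natural log:
  Let L = lim(x→0) (6x)^(2x)
  Then ln(L) = lim(x→0) [exponent × ln(base)]
  Evaluate using L'Hôpital or standard limits, then exponentiate.
  L = 1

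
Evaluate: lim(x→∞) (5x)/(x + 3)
This is an ∞/∞ indeterminate form.

Apply L'Hôpital's rule: differentiate numerator and denominator separately.
  f(x) = 5·x   ⇒   f'(x) = 5
  g(x) = x + 3   ⇒   g'(x) = 1
  lim(x→∞) f'(x)/g'(x) = lim(x→∞) (5)/(1)
  = 5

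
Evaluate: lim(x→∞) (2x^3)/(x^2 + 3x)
This is an ∞/∞ indeterminate form.

Apply L'Hôpital's rule: differentiate numerator and denominator separately.
  f(x) = 2·x^3   ⇒   f'(x) = 6·x^2
  g(x) = x^2 + 3·x   ⇒   g'(x) = 2·x + 3
  lim(x→∞) f'(x)/g'(x) = lim(x→∞) (6·x^2)/(2·x + 3)
  = ∞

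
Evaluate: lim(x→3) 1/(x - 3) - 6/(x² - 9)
This is an ∞-∞ indeterminate form.

Combine fractions or rationalize to convert ∞-∞ to 0/0 form:
  lim(x→3) 1/(x - 3) - 6/(x² - 9) = 1/6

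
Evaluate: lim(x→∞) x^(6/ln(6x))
This is an exponential indeterminate form.

For exponential indeterminate forms, take the natural log:
  Let L = lim(x→∞) x^(6/ln(6x))
  Then ln(L) = lim(x→∞) [exponent × ln(base)]
  Evaluate using L'Hôpital or standard limits, then exponentiate.
  L = e^(6)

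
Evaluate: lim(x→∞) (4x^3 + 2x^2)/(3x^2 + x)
This is an ∞/∞ indeterminate form.

Apply L'Hôpital's rule: differentiate numerator and denominator separately.
  f(x) = 4·x^3 + 2·x^2   ⇒   f'(x) = 12·x^2 + 4·x
  g(x) = 3·x^2 + x   ⇒   g'(x) = 6·x + 1
  lim(x→∞) f'(x)/g'(x) = lim(x→∞) (12·x^2 + 4·x)/(6·x + 1)
  = ∞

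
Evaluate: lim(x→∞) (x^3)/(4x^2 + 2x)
This is an ∞/∞ indeterminate form.

Apply L'Hôpital's rule: differentiate numerator and denominator separately.
  f(x) = x^3   ⇒   f'(x) = 3·x^2
  g(x) = 4·x^2 + 2·x   ⇒   g'(x) = 8·x + 2
  lim(x→∞) f'(x)/g'(x) = lim(x→∞) (3·x^2)/(8·x + 2)
  = ∞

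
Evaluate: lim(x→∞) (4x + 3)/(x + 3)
This is an ∞/∞ indeterminate form.

Apply L'Hôpital's rule: differentiate numerator and denominator separately.
  f(x) = 4·x + 3   ⇒   f'(x) = 4
  g(x) = x + 3   ⇒   g'(x) = 1
  lim(x→∞) f'(x)/g'(x) = lim(x→∞) (4)/(1)
  = 4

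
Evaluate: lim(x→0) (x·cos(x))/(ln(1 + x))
This is a 0/0 indeterminate form.

Apply L'Hôpital's rule: differentiate numerator and denominator separately.
  f(x) = x·cos(x)   ⇒   f'(x) = -x·sin(x) + cos(x)
  g(x) = ln(x + 1)   ⇒   g'(x) = 1/(x + 1)
  lim(x→0) f'(x)/g'(x) = lim(x→0) (-x·sin(x) + cos(x))/(1/(x + 1))
  = 1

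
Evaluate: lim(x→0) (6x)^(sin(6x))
This is an exponential indeterminate form.

For exponential indeterminate forms, take the natural log:
  Let L = lim(x→0) (6x)^(sin(6x))
  Then ln(L) = lim(x→0) [exponent × ln(base)]
  Evaluate using L'Hôpital or standard limits, then exponentiate.
  L = 1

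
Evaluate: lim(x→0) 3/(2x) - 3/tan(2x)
This is an ∞-∞ indeterminate form.

Combine fractions or rationalize to convert ∞-∞ to 0/0 form:
  lim(x→0) 3/(2x) - 3/tan(2x) = 0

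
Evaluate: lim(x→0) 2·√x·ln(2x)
This is a 0·∞ indeterminate form.

Rewrite 0·∞ as a quotient (0/0 or ∞/∞ form), then apply L'Hôpital's rule:
  lim(x→0) 2·√x·ln(2x) = 0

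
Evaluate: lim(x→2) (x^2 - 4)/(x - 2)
This is a standard limit.

Factor or rationalize the expression:
  lim(x→2) (x^2 - 4)/(x - 2) = 4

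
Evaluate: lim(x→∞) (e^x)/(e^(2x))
This is an ∞/∞ indeterminate form.

Apply L'Hôpital's rule: differentiate numerator and denominator separately.
  f(x) = e^(x)   ⇒   f'(x) = e^(x)
  g(x) = e^(2·x)   ⇒   g'(x) = 2·e^(2·x)
  lim(x→∞) f'(x)/g'(x) = lim(x→∞) (e^(x))/(2·e^(2·x))
  = 0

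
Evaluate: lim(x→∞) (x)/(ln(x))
This is an ∞/∞ indeterminate form.

Apply L'Hôpital's rule: differentiate numerator and denominator separately.
  f(x) = x   ⇒   f'(x) = 1
  g(x) = ln(x)   ⇒   g'(x) = 1/x
  lim(x→∞) f'(x)/g'(x) = lim(x→∞) (1)/(1/x)
  = ∞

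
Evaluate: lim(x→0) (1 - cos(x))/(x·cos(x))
This is a 0/0 indeterminate form.

Apply L'Hôpital's rule: differentiate numerator and denominator separately.
  f(x) = 1 - cos(x)   ⇒   f'(x) = sin(x)
  g(x) = x·cos(x)   ⇒   g'(x) = -x·sin(x) + cos(x)
  lim(x→0) f'(x)/g'(x) = lim(x→0) (sin(x))/(-x·sin(x) + cos(x))
  = 0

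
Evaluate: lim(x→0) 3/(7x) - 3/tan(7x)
This is an ∞-∞ indeterminate form.

Combine fractions or rationalize to convert ∞-∞ to 0/0 form:
  lim(x→0) 3/(7x) - 3/tan(7x) = 0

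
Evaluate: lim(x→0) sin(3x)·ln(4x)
This is a 0·∞ indeterminate form.

Rewrite 0·∞ as a quotient (0/0 or ∞/∞ form), then apply L'Hôpital's rule:
  lim(x→0) sin(3x)·ln(4x) = 0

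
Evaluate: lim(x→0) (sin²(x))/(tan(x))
This is a 0/0 indeterminate form.

Apply L'Hôpital's rule: differentiate numerator and denominator separately.
  f(x) = sin(x)^2   ⇒   f'(x) = 2·sin(x)·cos(x)
  g(x) = tan(x)   ⇒   g'(x) = tan(x)^2 + 1
  lim(x→0) f'(x)/g'(x) = lim(x→0) (2·sin(x)·cos(x))/(tan(x)^2 + 1)
  = 0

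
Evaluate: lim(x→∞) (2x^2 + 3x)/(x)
This is an ∞/∞ indeterminate form.

Apply L'Hôpital's rule: differentiate numerator and denominator separately.
  f(x) = 2·x^2 + 3·x   ⇒   f'(x) = 4·x + 3
  g(x) = x   ⇒   g'(x) = 1
  lim(x→∞) f'(x)/g'(x) = lim(x→∞) (4·x + 3)/(1)
  = ∞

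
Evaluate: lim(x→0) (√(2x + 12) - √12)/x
This is a standard limit.

Factor or rationalize the expression:
  lim(x→0) (√(2x + 12) - √12)/x = sqrt(3)/6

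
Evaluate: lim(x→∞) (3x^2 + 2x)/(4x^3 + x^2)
This is an ∞/∞ indeterminate form.

Apply L'Hôpital's rule: differentiate numerator and denominator separately.
  f(x) = 3·x^2 + 2·x   ⇒   f'(x) = 6·x + 2
  g(x) = 4·x^3 + x^2   ⇒   g'(x) = 12·x^2 + 2·x
  lim(x→∞) f'(x)/g'(x) = lim(x→∞) (6·x + 2)/(12·x^2 + 2·x)
  = 0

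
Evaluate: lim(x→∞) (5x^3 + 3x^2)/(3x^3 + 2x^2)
This is an ∞/∞ indeterminate form.

Apply L'Hôpital's rule: differentiate numerator and denominator separately.
  f(x) = 5·x^3 + 3·x^2   ⇒   f'(x) = 15·x^2 + 6·x
  g(x) = 3·x^3 + 2·x^2   ⇒   g'(x) = 9·x^2 + 4·x
  lim(x→∞) f'(x)/g'(x) = lim(x→∞) (15·x^2 + 6·x)/(9·x^2 + 4·x)
  = 5/3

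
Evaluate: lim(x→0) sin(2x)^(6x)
This is an exponential indeterminate form.

For exponential indeterminate forms, take the natural log:
  Let L = lim(x→0) sin(2x)^(6x)
  Then ln(L) = lim(x→0) [exponent × ln(base)]
  Evaluate using L'Hôpital or standard limits, then exponentiate.
  L = 1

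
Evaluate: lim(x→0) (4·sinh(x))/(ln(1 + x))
This is a 0/0 indeterminate form.

Apply L'Hôpital's rule: differentiate numerator and denominator separately.
  f(x) = 4·sinh(x)   ⇒   f'(x) = 4·cosh(x)
  g(x) = ln(x + 1)   ⇒   g'(x) = 1/(x + 1)
  lim(x→0) f'(x)/g'(x) = lim(x→0) (4·cosh(x))/(1/(x + 1))
  = 4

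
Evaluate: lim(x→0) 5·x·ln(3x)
This is a 0·∞ indeterminate form.

Rewrite 0·∞ as a quotient (0/0 or ∞/∞ form), then apply L'Hôpital's rule:
  lim(x→0) 5·x·ln(3x) = 0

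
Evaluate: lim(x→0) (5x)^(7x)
This is an exponential indeterminate form.

For exponential indeterminate forms, take the natural log:
  Let L = lim(x→0) (5x)^(7x)
  Then ln(L) = lim(x→0) [exponent × ln(base)]
  Evaluate using L'Hôpital or standard limits, then exponentiate.
  L = 1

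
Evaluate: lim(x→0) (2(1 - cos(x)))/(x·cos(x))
This is a 0/0 indeterminate form.

Apply L'Hôpital's rule: differentiate numerator and denominator separately.
  f(x) = 2 - 2·cos(x)   ⇒   f'(x) = 2·sin(x)
  g(x) = x·cos(x)   ⇒   g'(x) = -x·sin(x) + cos(x)
  lim(x→0) f'(x)/g'(x) = lim(x→0) (2·sin(x))/(-x·sin(x) + cos(x))
  = 0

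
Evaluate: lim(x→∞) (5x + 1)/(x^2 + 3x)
This is an ∞/∞ indeterminate form.

Apply L'Hôpital's rule: differentiate numerator and denominator separately.
  f(x) = 5·x + 1   ⇒   f'(x) = 5
  g(x) = x^2 + 3·x   ⇒   g'(x) = 2·x + 3
  lim(x→∞) f'(x)/g'(x) = lim(x→∞) (5)/(2·x + 3)
  = 0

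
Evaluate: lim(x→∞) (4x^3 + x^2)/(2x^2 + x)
This is an ∞/∞ indeterminate form.

Apply L'Hôpital's rule: differentiate numerator and denominator separately.
  f(x) = 4·x^3 + x^2   ⇒   f'(x) = 12·x^2 + 2·x
  g(x) = 2·x^2 + x   ⇒   g'(x) = 4·x + 1
  lim(x→∞) f'(x)/g'(x) = lim(x→∞) (12·x^2 + 2·x)/(4·x + 1)
  = ∞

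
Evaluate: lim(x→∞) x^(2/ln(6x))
This is an exponential indeterminate form.

For exponential indeterminate forms, take the natural log:
  Let L = lim(x→∞) x^(2/ln(6x))
  Then ln(L) = lim(x→∞) [exponent × ln(base)]
  Evaluate using L'Hôpital or standard limits, then exponentiate.
  L = e²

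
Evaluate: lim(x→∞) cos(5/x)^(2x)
This is an exponential indeterminate form.

For exponential indeterminate forms, take the natural log:
  Let L = lim(x→∞) cos(5/x)^(2x)
  Then ln(L) = lim(x→∞) [exponent × ln(base)]
  Evaluate using L'Hôpital or standard limits, then exponentiate.
  L = 1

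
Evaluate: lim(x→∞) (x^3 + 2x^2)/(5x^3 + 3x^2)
This is an ∞/∞ indeterminate form.

Apply L'Hôpital's rule: differentiate numerator and denominator separately.
  f(x) = x^3 + 2·x^2   ⇒   f'(x) = 3·x^2 + 4·x
  g(x) = 5·x^3 + 3·x^2   ⇒   g'(x) = 15·x^2 + 6·x
  lim(x→∞) f'(x)/g'(x) = lim(x→∞) (3·x^2 + 4·x)/(15·x^2 + 6·x)
  = 1/5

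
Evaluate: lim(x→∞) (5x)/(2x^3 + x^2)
This is an ∞/∞ indeterminate form.

Apply L'Hôpital's rule: differentiate numerator and denominator separately.
  f(x) = 5·x   ⇒   f'(x) = 5
  g(x) = 2·x^3 + x^2   ⇒   g'(x) = 6·x^2 + 2·x
  lim(x→∞) f'(x)/g'(x) = lim(x→∞) (5)/(6·x^2 + 2·x)
  = 0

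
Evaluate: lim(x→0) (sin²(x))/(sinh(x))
This is a 0/0 indeterminate form.

Apply L'Hôpital's rule: differentiate numerator and denominator separately.
  f(x) = sin(x)^2   ⇒   f'(x) = 2·sin(x)·cos(x)
  g(x) = sinh(x)   ⇒   g'(x) = cosh(x)
  lim(x→0) f'(x)/g'(x) = lim(x→0) (2·sin(x)·cos(x))/(cosh(x))
  = 0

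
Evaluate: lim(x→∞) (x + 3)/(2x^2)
This is an ∞/∞ indeterminate form.

Apply L'Hôpital's rule: differentiate numerator and denominator separately.
  f(x) = x + 3   ⇒   f'(x) = 1
  g(x) = 2·x^2   ⇒   g'(x) = 4·x
  lim(x→∞) f'(x)/g'(x) = lim(x→∞) (1)/(4·x)
  = 0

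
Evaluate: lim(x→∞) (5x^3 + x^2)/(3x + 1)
This is an ∞/∞ indeterminate form.

Apply L'Hôpital's rule: differentiate numerator and denominator separately.
  f(x) = 5·x^3 + x^2   ⇒   f'(x) = 15·x^2 + 2·x
  g(x) = 3·x + 1   ⇒   g'(x) = 3
  lim(x→∞) f'(x)/g'(x) = lim(x→∞) (15·x^2 + 2·x)/(3)
  = ∞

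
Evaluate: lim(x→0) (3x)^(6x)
This is an exponential indeterminate form.

For exponential indeterminate forms, take the natural log:
  Let L = lim(x→0) (3x)^(6x)
  Then ln(L) = lim(x→0) [exponent × ln(base)]
  Evaluate using L'Hôpital or standard limits, then exponentiate.
  L = 1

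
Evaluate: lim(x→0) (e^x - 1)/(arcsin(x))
This is a 0/0 indeterminate form.

Apply L'Hôpital's rule: differentiate numerator and denominator separately.
  f(x) = e^(x) - 1   ⇒   f'(x) = e^(x)
  g(x) = asin(x)   ⇒   g'(x) = 1/sqrt(1 - x^2)
  lim(x→0) f'(x)/g'(x) = lim(x→0) (e^(x))/(1/sqrt(1 - x^2))
  = 1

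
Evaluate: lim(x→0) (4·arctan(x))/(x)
This is a 0/0 indeterminate form.

Apply L'Hôpital's rule: differentiate numerator and denominator separately.
  f(x) = 4·atan(x)   ⇒   f'(x) = 4/(x^2 + 1)
  g(x) = x   ⇒   g'(x) = 1
  lim(x→0) f'(x)/g'(x) = lim(x→0) (4/(x^2 + 1))/(1)
  = 4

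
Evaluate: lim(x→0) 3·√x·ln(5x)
This is a 0·∞ indeterminate form.

Rewrite 0·∞ as a quotient (0/0 or ∞/∞ form), then apply L'Hôpital's rule:
  lim(x→0) 3·√x·ln(5x) = 0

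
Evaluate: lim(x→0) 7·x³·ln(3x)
This is a 0·∞ indeterminate form.

Rewrite 0·∞ as a quotient (0/0 or ∞/∞ form), then apply L'Hôpital's rule:
  lim(x→0) 7·x³·ln(3x) = 0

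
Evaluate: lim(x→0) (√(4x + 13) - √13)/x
This is a standard limit.

Factor or rationalize the expression:
  lim(x→0) (√(4x + 13) - √13)/x = 2·sqrt(13)/13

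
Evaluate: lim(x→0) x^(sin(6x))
This is an exponential indeterminate form.

For exponential indeterminate forms, take the natural log:
  Let L = lim(x→0) x^(sin(6x))
  Then ln(L) = lim(x→0) [exponent × ln(base)]
  Evaluate using L'Hôpital or standard limits, then exponentiate.
  L = 1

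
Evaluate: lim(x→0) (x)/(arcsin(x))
This is a 0/0 indeterminate form.

Apply L'Hôpital's rule: differentiate numerator and denominator separately.
  f(x) = x   ⇒   f'(x) = 1
  g(x) = asin(x)   ⇒   g'(x) = 1/sqrt(1 - x^2)
  lim(x→0) f'(x)/g'(x) = lim(x→0) (1)/(1/sqrt(1 - x^2))
  = 1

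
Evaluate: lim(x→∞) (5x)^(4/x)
This is an exponential indeterminate form.

For exponential indeterminate forms, take the natural log:
  Let L = lim(x→∞) (5x)^(4/x)
  Then ln(L) = lim(x→∞) [exponent × ln(base)]
  Evaluate using L'Hôpital or standard limits, then exponentiate.
  L = 1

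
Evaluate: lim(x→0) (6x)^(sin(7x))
This is an exponential indeterminate form.

For exponential indeterminate forms, take the natural log:
  Let L = lim(x→0) (6x)^(sin(7x))
  Then ln(L) = lim(x→0) [exponent × ln(base)]
  Evaluate using L'Hôpital or standard limits, then exponentiate.
  L = 1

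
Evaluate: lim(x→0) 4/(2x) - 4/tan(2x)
This is an ∞-∞ indeterminate form.

Combine fractions or rationalize to convert ∞-∞ to 0/0 form:
  lim(x→0) 4/(2x) - 4/tan(2x) = 0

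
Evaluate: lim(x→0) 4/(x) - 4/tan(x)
This is an ∞-∞ indeterminate form.

Combine fractions or rationalize to convert ∞-∞ to 0/0 form:
  lim(x→0) 4/(x) - 4/tan(x) = 0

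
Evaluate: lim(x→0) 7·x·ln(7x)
This is a 0·∞ indeterminate form.

Rewrite 0·∞ as a quotient (0/0 or ∞/∞ form), then apply L'Hôpital's rule:
  lim(x→0) 7·x·ln(7x) = 0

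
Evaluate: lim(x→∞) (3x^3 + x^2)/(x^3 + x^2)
This is an ∞/∞ indeterminate form.

Apply L'Hôpital's rule: differentiate numerator and denominator separately.
  f(x) = 3·x^3 + x^2   ⇒   f'(x) = 9·x^2 + 2·x
  g(x) = x^3 + x^2   ⇒   g'(x) = 3·x^2 + 2·x
  lim(x→∞) f'(x)/g'(x) = lim(x→∞) (9·x^2 + 2·x)/(3·x^2 + 2·x)
  = 3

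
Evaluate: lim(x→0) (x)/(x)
This is a 0/0 indeterminate form.

Apply L'Hôpital's rule: differentiate numerator and denominator separately.
  f(x) = x   ⇒   f'(x) = 1
  g(x) = x   ⇒   g'(x) = 1
  lim(x→0) f'(x)/g'(x) = lim(x→0) (1)/(1)
  = 1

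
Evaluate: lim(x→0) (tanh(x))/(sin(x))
This is a 0/0 indeterminate form.

Apply L'Hôpital's rule: differentiate numerator and denominator separately.
  f(x) = tanh(x)   ⇒   f'(x) = 1 - tanh(x)^2
  g(x) = sin(x)   ⇒   g'(x) = cos(x)
  lim(x→0) f'(x)/g'(x) = lim(x→0) (1 - tanh(x)^2)/(cos(x))
  = 1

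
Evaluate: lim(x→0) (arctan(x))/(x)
This is a 0/0 indeterminate form.

Apply L'Hôpital's rule: differentiate numerator and denominator separately.
  f(x) = atan(x)   ⇒   f'(x) = 1/(x^2 + 1)
  g(x) = x   ⇒   g'(x) = 1
  lim(x→0) f'(x)/g'(x) = lim(x→0) (1/(x^2 + 1))/(1)
  = 1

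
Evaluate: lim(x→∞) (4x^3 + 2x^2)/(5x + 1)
This is an ∞/∞ indeterminate form.

Apply L'Hôpital's rule: differentiate numerator and denominator separately.
  f(x) = 4·x^3 + 2·x^2   ⇒   f'(x) = 12·x^2 + 4·x
  g(x) = 5·x + 1   ⇒   g'(x) = 5
  lim(x→∞) f'(x)/g'(x) = lim(x→∞) (12·x^2 + 4·x)/(5)
  = ∞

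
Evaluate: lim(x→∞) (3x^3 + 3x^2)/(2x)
This is an ∞/∞ indeterminate form.

Apply L'Hôpital's rule: differentiate numerator and denominator separately.
  f(x) = 3·x^3 + 3·x^2   ⇒   f'(x) = 9·x^2 + 6·x
  g(x) = 2·x   ⇒   g'(x) = 2
  lim(x→∞) f'(x)/g'(x) = lim(x→∞) (9·x^2 + 6·x)/(2)
  = ∞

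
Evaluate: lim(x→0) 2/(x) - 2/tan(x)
This is an ∞-∞ indeterminate form.

Combine fractions or rationalize to convert ∞-∞ to 0/0 form:
  lim(x→0) 2/(x) - 2/tan(x) = 0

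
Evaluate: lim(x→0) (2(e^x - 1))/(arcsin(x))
This is a 0/0 indeterminate form.

Apply L'Hôpital's rule: differentiate numerator and denominator separately.
  f(x) = 2·e^(x) - 2   ⇒   f'(x) = 2·e^(x)
  g(x) = asin(x)   ⇒   g'(x) = 1/sqrt(1 - x^2)
  lim(x→0) f'(x)/g'(x) = lim(x→0) (2·e^(x))/(1/sqrt(1 - x^2))
  = 2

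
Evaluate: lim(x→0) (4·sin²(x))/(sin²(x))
This is a 0/0 indeterminate form.

Apply L'Hôpital's rule: differentiate numerator and denominator separately.
  f(x) = 4·sin(x)^2   ⇒   f'(x) = 8·sin(x)·cos(x)
  g(x) = sin(x)^2   ⇒   g'(x) = 2·sin(x)·cos(x)
  lim(x→0) f'(x)/g'(x) = lim(x→0) (8·sin(x)·cos(x))/(2·sin(x)·cos(x))
  = 4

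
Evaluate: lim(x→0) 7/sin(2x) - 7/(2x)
This is an ∞-∞ indeterminate form.

Combine fractions or rationalize to convert ∞-∞ to 0/0 form:
  lim(x→0) 7/sin(2x) - 7/(2x) = 0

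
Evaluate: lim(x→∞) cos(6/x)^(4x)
This is an exponential indeterminate form.

For exponential indeterminate forms, take the natural log:
  Let L = lim(x→∞) cos(6/x)^(4x)
  Then ln(L) = lim(x→∞) [exponent × ln(base)]
  Evaluate using L'Hôpital or standard limits, then exponentiate.
  L = 1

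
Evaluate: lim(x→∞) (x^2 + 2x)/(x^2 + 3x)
This is an ∞/∞ indeterminate form.

Apply L'Hôpital's rule: differentiate numerator and denominator separately.
  f(x) = x^2 + 2·x   ⇒   f'(x) = 2·x + 2
  g(x) = x^2 + 3·x   ⇒   g'(x) = 2·x + 3
  lim(x→∞) f'(x)/g'(x) = lim(x→∞) (2·x + 2)/(2·x + 3)
  = 1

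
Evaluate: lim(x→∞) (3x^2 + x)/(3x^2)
This is an ∞/∞ indeterminate form.

Apply L'Hôpital's rule: differentiate numerator and denominator separately.
  f(x) = 3·x^2 + x   ⇒   f'(x) = 6·x + 1
  g(x) = 3·x^2   ⇒   g'(x) = 6·x
  lim(x→∞) f'(x)/g'(x) = lim(x→∞) (6·x + 1)/(6·x)
  = 1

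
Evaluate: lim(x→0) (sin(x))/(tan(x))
This is a 0/0 indeterminate form.

Apply L'Hôpital's rule: differentiate numerator and denominator separately.
  f(x) = sin(x)   ⇒   f'(x) = cos(x)
  g(x) = tan(x)   ⇒   g'(x) = tan(x)^2 + 1
  lim(x→0) f'(x)/g'(x) = lim(x→0) (cos(x))/(tan(x)^2 + 1)
  = 1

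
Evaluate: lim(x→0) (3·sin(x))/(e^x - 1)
This is a 0/0 indeterminate form.

Apply L'Hôpital's rule: differentiate numerator and denominator separately.
  f(x) = 3·sin(x)   ⇒   f'(x) = 3·cos(x)
  g(x) = e^(x) - 1   ⇒   g'(x) = e^(x)
  lim(x→0) f'(x)/g'(x) = lim(x→0) (3·cos(x))/(e^(x))
  = 3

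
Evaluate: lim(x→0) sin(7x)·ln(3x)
This is a 0·∞ indeterminate form.

Rewrite 0·∞ as a quotient (0/0 or ∞/∞ form), then apply L'Hôpital's rule:
  lim(x→0) sin(7x)·ln(3x) = 0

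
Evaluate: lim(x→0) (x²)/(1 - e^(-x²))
This is a 0/0 indeterminate form.

Apply L'Hôpital's rule: differentiate numerator and denominator separately.
  f(x) = x^2   ⇒   f'(x) = 2·x
  g(x) = 1 - e^(-x^2)   ⇒   g'(x) = 2·x·e^(-x^2)
  lim(x→0) f'(x)/g'(x) = lim(x→0) (2·x)/(2·x·e^(-x^2))
  = 1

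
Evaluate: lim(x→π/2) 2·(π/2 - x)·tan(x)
This is a 0·∞ indeterminate form.

Rewrite 0·∞ as a quotient (0/0 or ∞/∞ form), then apply L'Hôpital's rule:
  lim(x→π/2) 2·(π/2 - x)·tan(x) = 2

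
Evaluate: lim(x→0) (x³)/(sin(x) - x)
This is a 0/0 indeterminate form.

Apply L'Hôpital's rule: differentiate numerator and denominator separately.
  f(x) = x^3   ⇒   f'(x) = 3·x^2
  g(x) = -x + sin(x)   ⇒   g'(x) = cos(x) - 1
  lim(x→0) f'(x)/g'(x) = lim(x→0) (3·x^2)/(cos(x) - 1)
  = -6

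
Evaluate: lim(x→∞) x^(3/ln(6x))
This is an exponential indeterminate form.

For exponential indeterminate forms, take the natural log:
  Let L = lim(x→∞) x^(3/ln(6x))
  Then ln(L) = lim(x→∞) [exponent × ln(base)]
  Evaluate using L'Hôpital or standard limits, then exponentiate.
  L = e^(3)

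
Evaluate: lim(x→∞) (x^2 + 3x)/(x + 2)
This is an ∞/∞ indeterminate form.

Apply L'Hôpital's rule: differentiate numerator and denominator separately.
  f(x) = x^2 + 3·x   ⇒   f'(x) = 2·x + 3
  g(x) = x + 2   ⇒   g'(x) = 1
  lim(x→∞) f'(x)/g'(x) = lim(x→∞) (2·x + 3)/(1)
  = ∞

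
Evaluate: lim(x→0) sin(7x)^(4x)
This is an exponential indeterminate form.

For exponential indeterminate forms, take the natural log:
  Let L = lim(x→0) sin(7x)^(4x)
  Then ln(L) = lim(x→0) [exponent × ln(base)]
  Evaluate using L'Hôpital or standard limits, then exponentiate.
  L = 1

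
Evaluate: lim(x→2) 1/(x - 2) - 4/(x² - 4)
This is an ∞-∞ indeterminate form.

Combine fractions or rationalize to convert ∞-∞ to 0/0 form:
  lim(x→2) 1/(x - 2) - 4/(x² - 4) = 1/4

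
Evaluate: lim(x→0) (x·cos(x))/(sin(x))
This is a 0/0 indeterminate form.

Apply L'Hôpital's rule: differentiate numerator and denominator separately.
  f(x) = x·cos(x)   ⇒   f'(x) = -x·sin(x) + cos(x)
  g(x) = sin(x)   ⇒   g'(x) = cos(x)
  lim(x→0) f'(x)/g'(x) = lim(x→0) (-x·sin(x) + cos(x))/(cos(x))
  = 1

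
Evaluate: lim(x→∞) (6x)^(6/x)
This is an exponential indeterminate form.

For exponential indeterminate forms, take the natural log:
  Let L = lim(x→∞) (6x)^(6/x)
  Then ln(L) = lim(x→∞) [exponent × ln(base)]
  Evaluate using L'Hôpital or standard limits, then exponentiate.
  L = 1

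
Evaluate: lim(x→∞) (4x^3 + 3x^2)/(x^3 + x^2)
This is an ∞/∞ indeterminate form.

Apply L'Hôpital's rule: differentiate numerator and denominator separately.
  f(x) = 4·x^3 + 3·x^2   ⇒   f'(x) = 12·x^2 + 6·x
  g(x) = x^3 + x^2   ⇒   g'(x) = 3·x^2 + 2·x
  lim(x→∞) f'(x)/g'(x) = lim(x→∞) (12·x^2 + 6·x)/(3·x^2 + 2·x)
  = 4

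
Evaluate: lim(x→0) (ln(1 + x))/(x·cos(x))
This is a 0/0 indeterminate form.

Apply L'Hôpital's rule: differentiate numerator and denominator separately.
  f(x) = ln(x + 1)   ⇒   f'(x) = 1/(x + 1)
  g(x) = x·cos(x)   ⇒   g'(x) = -x·sin(x) + cos(x)
  lim(x→0) f'(x)/g'(x) = lim(x→0) (1/(x + 1))/(-x·sin(x) + cos(x))
  = 1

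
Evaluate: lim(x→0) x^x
This is an exponential indeterminate form.

For exponential indeterminate forms, take the natural log:
  Let L = lim(x→0) x^x
  Then ln(L) = lim(x→0) [exponent × ln(base)]
  Evaluate using L'Hôpital or standard limits, then exponentiate.
  L = 1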